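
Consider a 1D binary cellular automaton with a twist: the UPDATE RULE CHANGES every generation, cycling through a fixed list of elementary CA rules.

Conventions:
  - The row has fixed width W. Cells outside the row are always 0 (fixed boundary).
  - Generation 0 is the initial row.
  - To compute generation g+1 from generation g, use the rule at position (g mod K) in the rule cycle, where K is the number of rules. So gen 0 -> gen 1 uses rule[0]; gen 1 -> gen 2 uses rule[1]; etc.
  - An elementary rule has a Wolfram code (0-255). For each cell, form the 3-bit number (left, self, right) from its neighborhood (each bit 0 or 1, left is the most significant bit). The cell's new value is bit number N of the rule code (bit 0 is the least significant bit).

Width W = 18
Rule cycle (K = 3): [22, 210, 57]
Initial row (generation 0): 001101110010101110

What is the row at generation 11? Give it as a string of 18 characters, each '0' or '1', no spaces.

Gen 0: 001101110010101110
Gen 1 (rule 22): 010000001110100001
Gen 2 (rule 210): 101000010110010010
Gen 3 (rule 57): 010111001101001001
Gen 4 (rule 22): 110000110001111111
Gen 5 (rule 210): 011001011010111111
Gen 6 (rule 57): 010100110101100000
Gen 7 (rule 22): 110111000100010000
Gen 8 (rule 210): 010011101010101000
Gen 9 (rule 57): 001010010101010111
Gen 10 (rule 22): 011011110101010000
Gen 11 (rule 210): 101001110000001000

Answer: 101001110000001000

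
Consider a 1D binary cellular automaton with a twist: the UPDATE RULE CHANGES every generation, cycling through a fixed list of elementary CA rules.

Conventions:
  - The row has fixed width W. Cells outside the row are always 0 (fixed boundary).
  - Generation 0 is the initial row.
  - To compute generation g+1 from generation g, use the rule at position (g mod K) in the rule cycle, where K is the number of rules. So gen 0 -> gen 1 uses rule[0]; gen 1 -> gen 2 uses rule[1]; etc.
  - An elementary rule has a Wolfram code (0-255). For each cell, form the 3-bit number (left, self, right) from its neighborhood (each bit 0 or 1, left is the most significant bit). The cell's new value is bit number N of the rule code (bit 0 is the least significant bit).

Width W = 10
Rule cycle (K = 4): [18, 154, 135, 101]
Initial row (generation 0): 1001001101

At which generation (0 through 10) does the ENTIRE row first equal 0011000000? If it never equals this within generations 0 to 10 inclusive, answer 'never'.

Answer: 5

Derivation:
Gen 0: 1001001101
Gen 1 (rule 18): 0110110000
Gen 2 (rule 154): 1100101000
Gen 3 (rule 135): 0001101011
Gen 4 (rule 101): 1100111101
Gen 5 (rule 18): 0011000000
Gen 6 (rule 154): 0110100000
Gen 7 (rule 135): 1000101111
Gen 8 (rule 101): 1010110001
Gen 9 (rule 18): 0000001010
Gen 10 (rule 154): 0000010001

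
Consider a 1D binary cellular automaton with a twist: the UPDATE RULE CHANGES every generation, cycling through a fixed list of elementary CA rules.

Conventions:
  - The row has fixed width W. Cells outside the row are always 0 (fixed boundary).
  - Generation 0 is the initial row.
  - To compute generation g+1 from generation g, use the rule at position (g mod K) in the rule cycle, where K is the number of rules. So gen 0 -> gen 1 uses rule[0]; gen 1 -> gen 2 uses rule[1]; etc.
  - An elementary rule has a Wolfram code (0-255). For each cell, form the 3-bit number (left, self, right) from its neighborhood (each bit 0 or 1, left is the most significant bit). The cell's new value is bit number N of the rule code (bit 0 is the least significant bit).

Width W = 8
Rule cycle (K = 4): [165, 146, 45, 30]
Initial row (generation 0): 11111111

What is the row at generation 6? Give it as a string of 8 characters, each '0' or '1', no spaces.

Answer: 01100100

Derivation:
Gen 0: 11111111
Gen 1 (rule 165): 01111110
Gen 2 (rule 146): 10111101
Gen 3 (rule 45): 11100011
Gen 4 (rule 30): 10010110
Gen 5 (rule 165): 10011000
Gen 6 (rule 146): 01100100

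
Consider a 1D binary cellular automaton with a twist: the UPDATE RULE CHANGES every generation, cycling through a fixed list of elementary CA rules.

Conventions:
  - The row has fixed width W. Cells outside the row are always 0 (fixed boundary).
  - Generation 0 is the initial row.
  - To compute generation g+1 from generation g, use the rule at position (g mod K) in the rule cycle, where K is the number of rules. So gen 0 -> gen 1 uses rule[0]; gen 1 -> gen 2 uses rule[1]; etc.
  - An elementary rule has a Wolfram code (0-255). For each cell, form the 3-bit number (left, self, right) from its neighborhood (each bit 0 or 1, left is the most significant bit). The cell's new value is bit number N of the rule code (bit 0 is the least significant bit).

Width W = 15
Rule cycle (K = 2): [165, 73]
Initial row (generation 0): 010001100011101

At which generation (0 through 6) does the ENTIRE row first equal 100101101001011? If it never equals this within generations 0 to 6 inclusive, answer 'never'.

Gen 0: 010001100011101
Gen 1 (rule 165): 010100001001011
Gen 2 (rule 73): 000001100000011
Gen 3 (rule 165): 111100001111000
Gen 4 (rule 73): 100101101001011
Gen 5 (rule 165): 100110011001100
Gen 6 (rule 73): 000110011001101

Answer: 4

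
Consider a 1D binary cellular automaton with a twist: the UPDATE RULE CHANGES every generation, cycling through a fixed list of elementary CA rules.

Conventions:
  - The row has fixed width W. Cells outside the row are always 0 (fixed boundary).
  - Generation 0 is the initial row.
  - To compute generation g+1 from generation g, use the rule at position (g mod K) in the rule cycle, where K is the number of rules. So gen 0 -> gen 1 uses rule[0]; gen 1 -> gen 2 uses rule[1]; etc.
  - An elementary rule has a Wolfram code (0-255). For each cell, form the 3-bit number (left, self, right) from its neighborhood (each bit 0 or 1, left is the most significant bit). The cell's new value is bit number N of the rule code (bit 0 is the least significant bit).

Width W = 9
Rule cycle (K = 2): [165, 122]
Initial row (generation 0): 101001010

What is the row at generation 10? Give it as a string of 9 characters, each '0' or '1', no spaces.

Gen 0: 101001010
Gen 1 (rule 165): 111001110
Gen 2 (rule 122): 101111011
Gen 3 (rule 165): 110110100
Gen 4 (rule 122): 111111010
Gen 5 (rule 165): 011110110
Gen 6 (rule 122): 110011111
Gen 7 (rule 165): 000001110
Gen 8 (rule 122): 000011011
Gen 9 (rule 165): 111000100
Gen 10 (rule 122): 101101010

Answer: 101101010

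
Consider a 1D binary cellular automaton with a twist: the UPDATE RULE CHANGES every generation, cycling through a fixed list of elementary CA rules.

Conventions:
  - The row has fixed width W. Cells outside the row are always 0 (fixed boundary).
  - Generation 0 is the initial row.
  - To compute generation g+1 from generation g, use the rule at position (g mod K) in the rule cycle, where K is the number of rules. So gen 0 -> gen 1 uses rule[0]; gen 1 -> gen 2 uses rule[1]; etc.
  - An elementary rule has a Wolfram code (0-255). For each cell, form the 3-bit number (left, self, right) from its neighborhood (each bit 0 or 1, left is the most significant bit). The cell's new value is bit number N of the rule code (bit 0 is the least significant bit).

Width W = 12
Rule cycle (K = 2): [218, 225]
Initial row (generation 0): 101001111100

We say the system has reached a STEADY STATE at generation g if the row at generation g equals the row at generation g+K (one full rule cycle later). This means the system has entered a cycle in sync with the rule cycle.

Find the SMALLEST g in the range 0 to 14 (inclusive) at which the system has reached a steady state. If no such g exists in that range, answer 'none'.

Gen 0: 101001111100
Gen 1 (rule 218): 000111111110
Gen 2 (rule 225): 110011111110
Gen 3 (rule 218): 111111111111
Gen 4 (rule 225): 011111111111
Gen 5 (rule 218): 111111111111
Gen 6 (rule 225): 011111111111
Gen 7 (rule 218): 111111111111
Gen 8 (rule 225): 011111111111
Gen 9 (rule 218): 111111111111
Gen 10 (rule 225): 011111111111
Gen 11 (rule 218): 111111111111
Gen 12 (rule 225): 011111111111
Gen 13 (rule 218): 111111111111
Gen 14 (rule 225): 011111111111
Gen 15 (rule 218): 111111111111
Gen 16 (rule 225): 011111111111

Answer: 3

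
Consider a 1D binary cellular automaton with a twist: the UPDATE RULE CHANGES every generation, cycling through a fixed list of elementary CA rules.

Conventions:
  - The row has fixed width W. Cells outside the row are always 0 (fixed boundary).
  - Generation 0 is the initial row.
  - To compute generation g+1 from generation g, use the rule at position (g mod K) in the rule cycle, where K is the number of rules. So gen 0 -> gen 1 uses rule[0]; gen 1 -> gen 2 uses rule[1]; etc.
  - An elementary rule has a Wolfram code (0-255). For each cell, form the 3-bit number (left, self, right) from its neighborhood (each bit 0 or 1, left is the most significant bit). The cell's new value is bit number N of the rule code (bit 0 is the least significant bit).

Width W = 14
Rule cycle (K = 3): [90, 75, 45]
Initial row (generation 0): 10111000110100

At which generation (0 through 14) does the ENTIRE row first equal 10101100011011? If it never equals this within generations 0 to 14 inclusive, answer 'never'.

Gen 0: 10111000110100
Gen 1 (rule 90): 00101101110010
Gen 2 (rule 75): 11001101010100
Gen 3 (rule 45): 10001011111101
Gen 4 (rule 90): 01010010000100
Gen 5 (rule 75): 10000100111001
Gen 6 (rule 45): 10110100100001
Gen 7 (rule 90): 00110011010010
Gen 8 (rule 75): 11110111000100
Gen 9 (rule 45): 10001100010101
Gen 10 (rule 90): 01011110100000
Gen 11 (rule 75): 10010010001111
Gen 12 (rule 45): 10010010101000
Gen 13 (rule 90): 01101100000100
Gen 14 (rule 75): 11101101111001

Answer: never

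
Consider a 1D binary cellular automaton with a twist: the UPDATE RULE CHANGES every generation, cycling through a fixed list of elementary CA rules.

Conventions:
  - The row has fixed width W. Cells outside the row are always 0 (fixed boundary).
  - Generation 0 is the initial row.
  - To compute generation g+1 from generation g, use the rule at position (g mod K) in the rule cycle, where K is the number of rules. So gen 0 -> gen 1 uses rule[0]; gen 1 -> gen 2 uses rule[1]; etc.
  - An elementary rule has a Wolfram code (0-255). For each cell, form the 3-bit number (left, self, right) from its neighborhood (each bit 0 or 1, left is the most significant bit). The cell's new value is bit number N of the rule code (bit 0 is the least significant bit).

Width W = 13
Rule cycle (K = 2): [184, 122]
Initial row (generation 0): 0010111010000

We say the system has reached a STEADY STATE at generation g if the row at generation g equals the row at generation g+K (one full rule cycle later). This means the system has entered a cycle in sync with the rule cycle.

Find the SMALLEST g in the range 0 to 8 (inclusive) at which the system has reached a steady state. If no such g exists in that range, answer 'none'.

Answer: 7

Derivation:
Gen 0: 0010111010000
Gen 1 (rule 184): 0001110101000
Gen 2 (rule 122): 0011011010100
Gen 3 (rule 184): 0010110101010
Gen 4 (rule 122): 0101111010101
Gen 5 (rule 184): 0011110101010
Gen 6 (rule 122): 0110011010101
Gen 7 (rule 184): 0101010101010
Gen 8 (rule 122): 1010101010101
Gen 9 (rule 184): 0101010101010
Gen 10 (rule 122): 1010101010101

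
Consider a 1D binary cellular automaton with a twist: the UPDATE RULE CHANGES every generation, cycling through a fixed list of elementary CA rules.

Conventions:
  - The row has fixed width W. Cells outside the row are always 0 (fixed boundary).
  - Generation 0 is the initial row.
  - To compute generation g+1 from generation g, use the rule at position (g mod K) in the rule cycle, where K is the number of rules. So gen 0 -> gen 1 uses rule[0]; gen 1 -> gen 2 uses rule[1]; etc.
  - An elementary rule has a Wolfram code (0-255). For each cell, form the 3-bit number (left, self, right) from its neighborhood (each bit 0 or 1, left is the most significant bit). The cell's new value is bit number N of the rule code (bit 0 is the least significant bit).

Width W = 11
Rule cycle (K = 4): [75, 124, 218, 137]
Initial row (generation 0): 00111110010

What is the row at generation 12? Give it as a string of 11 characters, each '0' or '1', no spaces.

Answer: 11111100110

Derivation:
Gen 0: 00111110010
Gen 1 (rule 75): 11100010100
Gen 2 (rule 124): 10110011110
Gen 3 (rule 218): 00111111111
Gen 4 (rule 137): 10111111110
Gen 5 (rule 75): 00100000010
Gen 6 (rule 124): 00110000011
Gen 7 (rule 218): 01111000111
Gen 8 (rule 137): 01110010110
Gen 9 (rule 75): 11010100110
Gen 10 (rule 124): 11111110111
Gen 11 (rule 218): 11111110111
Gen 12 (rule 137): 11111100110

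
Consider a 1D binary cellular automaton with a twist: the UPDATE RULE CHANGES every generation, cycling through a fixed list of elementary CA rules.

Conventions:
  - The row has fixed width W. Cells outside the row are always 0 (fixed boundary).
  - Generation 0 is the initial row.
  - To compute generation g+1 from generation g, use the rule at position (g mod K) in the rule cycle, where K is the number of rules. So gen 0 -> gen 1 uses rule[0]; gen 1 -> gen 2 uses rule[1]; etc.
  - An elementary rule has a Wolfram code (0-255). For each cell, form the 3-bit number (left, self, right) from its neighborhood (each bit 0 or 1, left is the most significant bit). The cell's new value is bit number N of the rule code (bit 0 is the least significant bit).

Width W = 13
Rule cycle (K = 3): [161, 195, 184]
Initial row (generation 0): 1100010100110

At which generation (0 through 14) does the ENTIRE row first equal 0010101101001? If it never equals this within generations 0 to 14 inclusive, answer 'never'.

Gen 0: 1100010100110
Gen 1 (rule 161): 0001001000000
Gen 2 (rule 195): 1110010011111
Gen 3 (rule 184): 1101001011110
Gen 4 (rule 161): 0010000101100
Gen 5 (rule 195): 1100111000101
Gen 6 (rule 184): 1010110100010
Gen 7 (rule 161): 0101001001000
Gen 8 (rule 195): 1000010010011
Gen 9 (rule 184): 0100001001010
Gen 10 (rule 161): 0001100000100
Gen 11 (rule 195): 1110101111001
Gen 12 (rule 184): 1101011110100
Gen 13 (rule 161): 0010101101001
Gen 14 (rule 195): 1100000100010

Answer: 13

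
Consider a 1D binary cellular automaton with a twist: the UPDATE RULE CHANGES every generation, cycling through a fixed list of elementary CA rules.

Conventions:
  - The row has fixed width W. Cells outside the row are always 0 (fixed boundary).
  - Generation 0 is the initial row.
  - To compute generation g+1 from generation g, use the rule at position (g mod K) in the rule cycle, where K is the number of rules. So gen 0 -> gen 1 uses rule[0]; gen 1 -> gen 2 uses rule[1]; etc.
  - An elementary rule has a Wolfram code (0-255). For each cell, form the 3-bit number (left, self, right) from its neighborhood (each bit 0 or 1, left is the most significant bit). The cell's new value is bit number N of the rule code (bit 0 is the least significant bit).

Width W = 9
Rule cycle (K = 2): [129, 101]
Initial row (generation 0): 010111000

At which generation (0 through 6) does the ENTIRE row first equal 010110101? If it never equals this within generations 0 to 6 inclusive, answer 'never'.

Gen 0: 010111000
Gen 1 (rule 129): 000010011
Gen 2 (rule 101): 111010001
Gen 3 (rule 129): 010000100
Gen 4 (rule 101): 010110101
Gen 5 (rule 129): 000000000
Gen 6 (rule 101): 111111111

Answer: 4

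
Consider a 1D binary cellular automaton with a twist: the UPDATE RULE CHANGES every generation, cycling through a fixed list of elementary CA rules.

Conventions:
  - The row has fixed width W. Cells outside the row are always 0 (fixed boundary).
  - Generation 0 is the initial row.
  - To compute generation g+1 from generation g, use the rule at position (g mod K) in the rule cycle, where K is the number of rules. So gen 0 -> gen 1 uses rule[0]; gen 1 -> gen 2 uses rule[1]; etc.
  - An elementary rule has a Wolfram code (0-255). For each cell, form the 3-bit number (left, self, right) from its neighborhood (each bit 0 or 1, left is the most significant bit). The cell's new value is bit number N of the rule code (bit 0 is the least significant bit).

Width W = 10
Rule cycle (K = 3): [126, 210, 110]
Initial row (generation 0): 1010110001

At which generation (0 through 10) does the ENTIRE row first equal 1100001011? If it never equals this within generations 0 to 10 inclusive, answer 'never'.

Answer: 3

Derivation:
Gen 0: 1010110001
Gen 1 (rule 126): 1111111011
Gen 2 (rule 210): 0111111001
Gen 3 (rule 110): 1100001011
Gen 4 (rule 126): 1110011111
Gen 5 (rule 210): 0111101111
Gen 6 (rule 110): 1100111001
Gen 7 (rule 126): 1111101111
Gen 8 (rule 210): 0111100111
Gen 9 (rule 110): 1100101101
Gen 10 (rule 126): 1111111111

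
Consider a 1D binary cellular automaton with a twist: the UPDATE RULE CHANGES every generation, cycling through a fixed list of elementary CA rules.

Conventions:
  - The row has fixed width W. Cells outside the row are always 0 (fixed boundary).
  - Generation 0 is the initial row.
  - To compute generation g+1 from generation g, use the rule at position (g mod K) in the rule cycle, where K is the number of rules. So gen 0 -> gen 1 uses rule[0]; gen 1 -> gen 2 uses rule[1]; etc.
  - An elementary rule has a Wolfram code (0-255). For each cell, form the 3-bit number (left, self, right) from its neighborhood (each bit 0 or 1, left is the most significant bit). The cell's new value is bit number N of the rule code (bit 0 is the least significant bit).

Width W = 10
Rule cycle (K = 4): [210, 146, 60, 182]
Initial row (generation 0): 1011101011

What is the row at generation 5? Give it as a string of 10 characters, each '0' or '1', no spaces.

Answer: 1011011010

Derivation:
Gen 0: 1011101011
Gen 1 (rule 210): 0001100001
Gen 2 (rule 146): 0010010010
Gen 3 (rule 60): 0011011011
Gen 4 (rule 182): 0100100100
Gen 5 (rule 210): 1011011010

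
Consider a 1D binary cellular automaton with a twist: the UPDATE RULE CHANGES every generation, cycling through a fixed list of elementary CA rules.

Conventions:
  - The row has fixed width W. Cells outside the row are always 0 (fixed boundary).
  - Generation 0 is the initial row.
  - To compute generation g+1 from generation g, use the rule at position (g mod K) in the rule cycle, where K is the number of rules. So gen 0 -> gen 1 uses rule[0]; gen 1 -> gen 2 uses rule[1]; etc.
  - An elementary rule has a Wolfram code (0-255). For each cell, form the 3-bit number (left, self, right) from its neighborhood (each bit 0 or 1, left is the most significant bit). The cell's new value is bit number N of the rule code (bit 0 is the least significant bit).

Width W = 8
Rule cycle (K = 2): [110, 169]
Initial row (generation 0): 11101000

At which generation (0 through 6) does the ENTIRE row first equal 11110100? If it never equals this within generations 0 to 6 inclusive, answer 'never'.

Gen 0: 11101000
Gen 1 (rule 110): 10111000
Gen 2 (rule 169): 01110011
Gen 3 (rule 110): 11010111
Gen 4 (rule 169): 10101110
Gen 5 (rule 110): 11111010
Gen 6 (rule 169): 11110100

Answer: 6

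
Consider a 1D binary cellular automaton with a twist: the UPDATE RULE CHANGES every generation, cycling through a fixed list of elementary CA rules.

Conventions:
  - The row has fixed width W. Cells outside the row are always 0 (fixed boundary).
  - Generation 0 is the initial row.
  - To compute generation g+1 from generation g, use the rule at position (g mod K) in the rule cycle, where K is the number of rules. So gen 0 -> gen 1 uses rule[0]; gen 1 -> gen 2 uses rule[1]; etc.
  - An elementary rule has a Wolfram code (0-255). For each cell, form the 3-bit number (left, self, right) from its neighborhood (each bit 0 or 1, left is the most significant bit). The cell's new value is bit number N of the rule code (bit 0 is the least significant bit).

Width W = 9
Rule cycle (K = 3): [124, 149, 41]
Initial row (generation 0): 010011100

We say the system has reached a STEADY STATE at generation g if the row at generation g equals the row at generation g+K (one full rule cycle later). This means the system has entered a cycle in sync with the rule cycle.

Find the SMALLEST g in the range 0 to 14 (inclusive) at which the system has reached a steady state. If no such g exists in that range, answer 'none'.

Gen 0: 010011100
Gen 1 (rule 124): 011010110
Gen 2 (rule 149): 000010001
Gen 3 (rule 41): 111000100
Gen 4 (rule 124): 101100110
Gen 5 (rule 149): 100010001
Gen 6 (rule 41): 001000100
Gen 7 (rule 124): 001100110
Gen 8 (rule 149): 100010001
Gen 9 (rule 41): 001000100
Gen 10 (rule 124): 001100110
Gen 11 (rule 149): 100010001
Gen 12 (rule 41): 001000100
Gen 13 (rule 124): 001100110
Gen 14 (rule 149): 100010001
Gen 15 (rule 41): 001000100
Gen 16 (rule 124): 001100110
Gen 17 (rule 149): 100010001

Answer: 5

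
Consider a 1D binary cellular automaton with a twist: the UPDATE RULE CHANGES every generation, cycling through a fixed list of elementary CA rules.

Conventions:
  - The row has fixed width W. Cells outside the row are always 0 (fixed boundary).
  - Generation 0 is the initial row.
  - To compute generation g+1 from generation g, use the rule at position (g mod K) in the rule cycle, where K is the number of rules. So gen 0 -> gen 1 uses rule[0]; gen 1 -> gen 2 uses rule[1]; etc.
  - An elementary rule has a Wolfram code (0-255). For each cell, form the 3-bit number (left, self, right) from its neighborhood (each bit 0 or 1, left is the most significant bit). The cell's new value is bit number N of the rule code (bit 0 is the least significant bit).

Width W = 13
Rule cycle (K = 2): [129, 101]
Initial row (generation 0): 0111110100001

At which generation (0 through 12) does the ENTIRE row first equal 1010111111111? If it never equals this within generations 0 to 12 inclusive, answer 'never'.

Gen 0: 0111110100001
Gen 1 (rule 129): 0011100001100
Gen 2 (rule 101): 1000101100101
Gen 3 (rule 129): 0010000000000
Gen 4 (rule 101): 1010111111111
Gen 5 (rule 129): 0000011111110
Gen 6 (rule 101): 1111000000010
Gen 7 (rule 129): 0110011111000
Gen 8 (rule 101): 0010000001011
Gen 9 (rule 129): 1000111100000
Gen 10 (rule 101): 1010000101111
Gen 11 (rule 129): 0000110000110
Gen 12 (rule 101): 1110010110010

Answer: 4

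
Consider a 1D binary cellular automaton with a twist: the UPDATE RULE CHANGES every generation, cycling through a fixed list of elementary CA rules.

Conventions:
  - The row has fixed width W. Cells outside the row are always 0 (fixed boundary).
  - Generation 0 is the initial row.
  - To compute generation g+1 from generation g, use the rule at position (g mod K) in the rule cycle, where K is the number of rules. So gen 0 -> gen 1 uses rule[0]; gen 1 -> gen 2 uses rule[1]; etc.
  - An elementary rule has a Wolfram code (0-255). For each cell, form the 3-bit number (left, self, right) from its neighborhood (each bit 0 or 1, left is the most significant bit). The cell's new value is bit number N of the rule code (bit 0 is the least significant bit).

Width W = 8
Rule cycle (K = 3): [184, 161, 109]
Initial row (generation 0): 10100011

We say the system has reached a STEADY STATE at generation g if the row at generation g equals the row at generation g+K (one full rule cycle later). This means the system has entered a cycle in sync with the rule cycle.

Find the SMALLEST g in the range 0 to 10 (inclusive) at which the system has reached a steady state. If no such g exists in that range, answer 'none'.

Gen 0: 10100011
Gen 1 (rule 184): 01010010
Gen 2 (rule 161): 00100000
Gen 3 (rule 109): 10101111
Gen 4 (rule 184): 01011110
Gen 5 (rule 161): 00101100
Gen 6 (rule 109): 10111101
Gen 7 (rule 184): 01111010
Gen 8 (rule 161): 00110100
Gen 9 (rule 109): 10111101
Gen 10 (rule 184): 01111010
Gen 11 (rule 161): 00110100
Gen 12 (rule 109): 10111101
Gen 13 (rule 184): 01111010

Answer: 6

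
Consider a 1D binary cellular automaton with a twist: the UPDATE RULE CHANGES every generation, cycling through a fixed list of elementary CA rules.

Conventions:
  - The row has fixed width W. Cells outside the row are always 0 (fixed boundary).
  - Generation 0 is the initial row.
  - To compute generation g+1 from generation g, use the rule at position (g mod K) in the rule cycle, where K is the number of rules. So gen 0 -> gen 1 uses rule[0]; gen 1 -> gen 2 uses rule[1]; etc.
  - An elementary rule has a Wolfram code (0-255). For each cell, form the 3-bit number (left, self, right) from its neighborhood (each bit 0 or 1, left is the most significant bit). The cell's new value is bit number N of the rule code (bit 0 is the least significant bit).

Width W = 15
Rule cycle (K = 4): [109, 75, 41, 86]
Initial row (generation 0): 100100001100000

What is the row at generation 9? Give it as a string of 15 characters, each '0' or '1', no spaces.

Gen 0: 100100001100000
Gen 1 (rule 109): 100101101101111
Gen 2 (rule 75): 001001101101001
Gen 3 (rule 41): 100001011010000
Gen 4 (rule 86): 110011001011000
Gen 5 (rule 109): 110011001111011
Gen 6 (rule 75): 110111011001011
Gen 7 (rule 41): 101100110000110
Gen 8 (rule 86): 100111011001011
Gen 9 (rule 109): 100101111001111

Answer: 100101111001111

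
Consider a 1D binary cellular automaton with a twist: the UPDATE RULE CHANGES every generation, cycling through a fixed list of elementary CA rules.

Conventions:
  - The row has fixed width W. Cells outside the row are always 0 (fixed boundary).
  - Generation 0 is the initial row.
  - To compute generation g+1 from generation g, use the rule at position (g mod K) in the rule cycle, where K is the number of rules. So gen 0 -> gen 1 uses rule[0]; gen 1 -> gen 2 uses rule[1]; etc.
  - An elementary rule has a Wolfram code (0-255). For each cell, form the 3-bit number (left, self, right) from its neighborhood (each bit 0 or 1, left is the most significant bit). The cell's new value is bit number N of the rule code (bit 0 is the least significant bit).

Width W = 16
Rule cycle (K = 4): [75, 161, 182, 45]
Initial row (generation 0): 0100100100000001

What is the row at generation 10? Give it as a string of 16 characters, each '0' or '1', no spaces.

Answer: 0010100101111100

Derivation:
Gen 0: 0100100100000001
Gen 1 (rule 75): 1001001001111110
Gen 2 (rule 161): 0000000000111100
Gen 3 (rule 182): 0000000001011010
Gen 4 (rule 45): 1111111101110110
Gen 5 (rule 75): 1000000101010110
Gen 6 (rule 161): 0011110010101000
Gen 7 (rule 182): 0101101111111100
Gen 8 (rule 45): 0111011000000001
Gen 9 (rule 75): 1101011011111110
Gen 10 (rule 161): 0010100101111100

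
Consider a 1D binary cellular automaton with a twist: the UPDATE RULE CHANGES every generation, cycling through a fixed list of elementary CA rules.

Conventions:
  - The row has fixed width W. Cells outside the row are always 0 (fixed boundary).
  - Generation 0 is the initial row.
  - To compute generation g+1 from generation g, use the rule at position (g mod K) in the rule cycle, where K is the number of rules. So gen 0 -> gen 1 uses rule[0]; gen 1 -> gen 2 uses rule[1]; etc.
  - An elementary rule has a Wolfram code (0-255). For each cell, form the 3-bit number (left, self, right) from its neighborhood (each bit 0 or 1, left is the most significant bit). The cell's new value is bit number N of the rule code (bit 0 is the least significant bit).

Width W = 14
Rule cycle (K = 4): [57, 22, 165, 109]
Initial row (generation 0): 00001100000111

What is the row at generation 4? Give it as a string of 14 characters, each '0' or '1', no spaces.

Gen 0: 00001100000111
Gen 1 (rule 57): 11101011110100
Gen 2 (rule 22): 00001000000110
Gen 3 (rule 165): 11101011110000
Gen 4 (rule 109): 10111110010111

Answer: 10111110010111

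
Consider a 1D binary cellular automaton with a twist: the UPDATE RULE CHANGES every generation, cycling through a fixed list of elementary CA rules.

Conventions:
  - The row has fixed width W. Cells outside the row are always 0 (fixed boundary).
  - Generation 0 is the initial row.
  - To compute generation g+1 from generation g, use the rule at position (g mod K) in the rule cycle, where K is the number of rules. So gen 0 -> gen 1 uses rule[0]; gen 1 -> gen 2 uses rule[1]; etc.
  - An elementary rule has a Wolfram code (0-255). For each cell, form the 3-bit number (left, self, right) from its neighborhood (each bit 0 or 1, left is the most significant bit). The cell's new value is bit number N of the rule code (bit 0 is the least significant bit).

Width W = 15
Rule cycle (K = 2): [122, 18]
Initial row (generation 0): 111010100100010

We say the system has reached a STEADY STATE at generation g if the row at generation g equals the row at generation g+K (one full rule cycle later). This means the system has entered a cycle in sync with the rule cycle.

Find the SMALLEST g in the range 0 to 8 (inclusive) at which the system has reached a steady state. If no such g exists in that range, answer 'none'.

Answer: 2

Derivation:
Gen 0: 111010100100010
Gen 1 (rule 122): 101101011010101
Gen 2 (rule 18): 000000000000000
Gen 3 (rule 122): 000000000000000
Gen 4 (rule 18): 000000000000000
Gen 5 (rule 122): 000000000000000
Gen 6 (rule 18): 000000000000000
Gen 7 (rule 122): 000000000000000
Gen 8 (rule 18): 000000000000000
Gen 9 (rule 122): 000000000000000
Gen 10 (rule 18): 000000000000000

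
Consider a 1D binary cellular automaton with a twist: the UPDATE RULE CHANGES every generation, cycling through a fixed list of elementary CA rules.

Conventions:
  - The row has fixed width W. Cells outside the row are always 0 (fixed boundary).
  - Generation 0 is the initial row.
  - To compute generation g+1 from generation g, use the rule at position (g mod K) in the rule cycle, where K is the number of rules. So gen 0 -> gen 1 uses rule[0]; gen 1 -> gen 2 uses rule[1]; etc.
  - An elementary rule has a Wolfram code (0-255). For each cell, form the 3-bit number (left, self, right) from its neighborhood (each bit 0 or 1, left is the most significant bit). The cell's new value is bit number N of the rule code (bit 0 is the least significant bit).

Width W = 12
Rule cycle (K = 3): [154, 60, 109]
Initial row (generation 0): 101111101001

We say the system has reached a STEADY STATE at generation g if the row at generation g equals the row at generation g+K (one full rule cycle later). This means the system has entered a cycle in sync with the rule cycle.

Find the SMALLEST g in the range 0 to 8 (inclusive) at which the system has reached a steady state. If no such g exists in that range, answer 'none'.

Answer: none

Derivation:
Gen 0: 101111101001
Gen 1 (rule 154): 001111000110
Gen 2 (rule 60): 001000100101
Gen 3 (rule 109): 101010100111
Gen 4 (rule 154): 000000011110
Gen 5 (rule 60): 000000010001
Gen 6 (rule 109): 111111010101
Gen 7 (rule 154): 111110000000
Gen 8 (rule 60): 100001000000
Gen 9 (rule 109): 101101011111
Gen 10 (rule 154): 001000011110
Gen 11 (rule 60): 001100010001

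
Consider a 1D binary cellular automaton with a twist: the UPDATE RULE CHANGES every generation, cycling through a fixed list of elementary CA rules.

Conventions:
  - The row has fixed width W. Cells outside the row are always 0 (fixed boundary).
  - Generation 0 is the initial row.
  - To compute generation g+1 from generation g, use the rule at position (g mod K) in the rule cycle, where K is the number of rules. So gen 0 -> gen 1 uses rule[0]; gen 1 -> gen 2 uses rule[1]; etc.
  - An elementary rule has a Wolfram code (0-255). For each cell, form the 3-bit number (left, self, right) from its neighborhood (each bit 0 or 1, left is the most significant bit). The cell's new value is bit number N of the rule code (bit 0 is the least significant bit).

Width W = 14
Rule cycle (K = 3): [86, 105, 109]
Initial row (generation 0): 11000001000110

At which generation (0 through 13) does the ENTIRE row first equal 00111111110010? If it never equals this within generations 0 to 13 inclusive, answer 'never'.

Answer: 5

Derivation:
Gen 0: 11000001000110
Gen 1 (rule 86): 01100011101011
Gen 2 (rule 105): 01101010110111
Gen 3 (rule 109): 01111111111101
Gen 4 (rule 86): 10000000000101
Gen 5 (rule 105): 00111111110010
Gen 6 (rule 109): 10100000010010
Gen 7 (rule 86): 10110000111111
Gen 8 (rule 105): 01110110100001
Gen 9 (rule 109): 01011111101101
Gen 10 (rule 86): 11000000100101
Gen 11 (rule 105): 11011110000010
Gen 12 (rule 109): 11110010111010
Gen 13 (rule 86): 00011110001011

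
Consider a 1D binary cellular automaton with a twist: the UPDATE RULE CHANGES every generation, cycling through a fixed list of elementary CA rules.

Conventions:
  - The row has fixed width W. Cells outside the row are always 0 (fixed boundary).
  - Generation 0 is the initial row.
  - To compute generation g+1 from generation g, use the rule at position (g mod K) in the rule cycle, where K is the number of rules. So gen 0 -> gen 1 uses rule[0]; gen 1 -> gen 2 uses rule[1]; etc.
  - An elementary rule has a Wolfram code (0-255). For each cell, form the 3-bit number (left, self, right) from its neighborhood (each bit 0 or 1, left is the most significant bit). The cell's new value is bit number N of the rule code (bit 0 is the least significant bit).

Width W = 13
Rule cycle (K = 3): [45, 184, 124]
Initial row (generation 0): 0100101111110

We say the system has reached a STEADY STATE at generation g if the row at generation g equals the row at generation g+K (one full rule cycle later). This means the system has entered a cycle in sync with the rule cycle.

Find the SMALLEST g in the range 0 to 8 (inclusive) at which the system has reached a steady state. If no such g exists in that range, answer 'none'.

Answer: none

Derivation:
Gen 0: 0100101111110
Gen 1 (rule 45): 0100111000000
Gen 2 (rule 184): 0010110100000
Gen 3 (rule 124): 0011111110000
Gen 4 (rule 45): 1010000000111
Gen 5 (rule 184): 0101000000110
Gen 6 (rule 124): 0111100000111
Gen 7 (rule 45): 0100001110100
Gen 8 (rule 184): 0010001101010
Gen 9 (rule 124): 0011001111111
Gen 10 (rule 45): 1010001000000
Gen 11 (rule 184): 0101000100000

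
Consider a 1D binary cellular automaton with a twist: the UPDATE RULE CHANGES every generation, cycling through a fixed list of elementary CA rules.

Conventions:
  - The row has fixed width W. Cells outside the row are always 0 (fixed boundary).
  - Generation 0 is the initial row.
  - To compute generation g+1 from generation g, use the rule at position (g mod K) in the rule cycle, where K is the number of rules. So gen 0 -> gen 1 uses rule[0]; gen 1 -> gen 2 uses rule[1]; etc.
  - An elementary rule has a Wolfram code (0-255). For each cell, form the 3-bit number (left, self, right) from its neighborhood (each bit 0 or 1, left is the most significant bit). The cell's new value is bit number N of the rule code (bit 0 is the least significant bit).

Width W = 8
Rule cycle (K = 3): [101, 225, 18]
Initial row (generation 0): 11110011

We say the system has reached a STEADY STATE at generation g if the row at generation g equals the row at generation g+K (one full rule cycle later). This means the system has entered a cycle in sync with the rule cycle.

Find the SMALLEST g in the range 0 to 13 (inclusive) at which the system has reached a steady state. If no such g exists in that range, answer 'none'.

Answer: 5

Derivation:
Gen 0: 11110011
Gen 1 (rule 101): 00010001
Gen 2 (rule 225): 11000100
Gen 3 (rule 18): 00101010
Gen 4 (rule 101): 10111110
Gen 5 (rule 225): 01011110
Gen 6 (rule 18): 10000001
Gen 7 (rule 101): 10111101
Gen 8 (rule 225): 01011110
Gen 9 (rule 18): 10000001
Gen 10 (rule 101): 10111101
Gen 11 (rule 225): 01011110
Gen 12 (rule 18): 10000001
Gen 13 (rule 101): 10111101
Gen 14 (rule 225): 01011110
Gen 15 (rule 18): 10000001
Gen 16 (rule 101): 10111101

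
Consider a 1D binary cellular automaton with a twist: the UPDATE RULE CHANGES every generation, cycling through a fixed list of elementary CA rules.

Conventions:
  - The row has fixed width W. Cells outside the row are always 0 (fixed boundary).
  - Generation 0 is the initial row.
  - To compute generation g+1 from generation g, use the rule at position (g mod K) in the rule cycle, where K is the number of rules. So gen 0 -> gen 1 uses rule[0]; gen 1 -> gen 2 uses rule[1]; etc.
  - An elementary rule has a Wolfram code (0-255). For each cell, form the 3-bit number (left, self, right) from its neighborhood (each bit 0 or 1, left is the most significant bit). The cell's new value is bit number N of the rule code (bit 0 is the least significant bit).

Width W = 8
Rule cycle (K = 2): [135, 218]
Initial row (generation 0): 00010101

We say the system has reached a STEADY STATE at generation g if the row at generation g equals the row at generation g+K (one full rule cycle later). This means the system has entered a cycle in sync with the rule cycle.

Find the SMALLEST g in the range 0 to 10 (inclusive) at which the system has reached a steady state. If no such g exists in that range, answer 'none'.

Gen 0: 00010101
Gen 1 (rule 135): 11110101
Gen 2 (rule 218): 11110000
Gen 3 (rule 135): 01100111
Gen 4 (rule 218): 11111111
Gen 5 (rule 135): 01111110
Gen 6 (rule 218): 11111111
Gen 7 (rule 135): 01111110
Gen 8 (rule 218): 11111111
Gen 9 (rule 135): 01111110
Gen 10 (rule 218): 11111111
Gen 11 (rule 135): 01111110
Gen 12 (rule 218): 11111111

Answer: 4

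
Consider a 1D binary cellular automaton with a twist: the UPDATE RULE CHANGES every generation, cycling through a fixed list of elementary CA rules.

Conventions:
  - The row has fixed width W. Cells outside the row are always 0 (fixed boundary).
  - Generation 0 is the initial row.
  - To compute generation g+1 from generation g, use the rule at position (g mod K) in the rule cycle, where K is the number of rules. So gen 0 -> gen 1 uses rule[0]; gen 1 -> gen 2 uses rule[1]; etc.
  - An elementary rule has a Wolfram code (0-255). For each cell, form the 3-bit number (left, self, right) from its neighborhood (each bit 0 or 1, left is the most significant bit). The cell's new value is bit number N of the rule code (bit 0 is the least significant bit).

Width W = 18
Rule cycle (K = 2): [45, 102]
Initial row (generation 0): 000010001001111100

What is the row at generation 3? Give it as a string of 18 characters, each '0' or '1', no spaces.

Answer: 101000000110011010

Derivation:
Gen 0: 000010001001111100
Gen 1 (rule 45): 111010101001000001
Gen 2 (rule 102): 001111111011000011
Gen 3 (rule 45): 101000000110011010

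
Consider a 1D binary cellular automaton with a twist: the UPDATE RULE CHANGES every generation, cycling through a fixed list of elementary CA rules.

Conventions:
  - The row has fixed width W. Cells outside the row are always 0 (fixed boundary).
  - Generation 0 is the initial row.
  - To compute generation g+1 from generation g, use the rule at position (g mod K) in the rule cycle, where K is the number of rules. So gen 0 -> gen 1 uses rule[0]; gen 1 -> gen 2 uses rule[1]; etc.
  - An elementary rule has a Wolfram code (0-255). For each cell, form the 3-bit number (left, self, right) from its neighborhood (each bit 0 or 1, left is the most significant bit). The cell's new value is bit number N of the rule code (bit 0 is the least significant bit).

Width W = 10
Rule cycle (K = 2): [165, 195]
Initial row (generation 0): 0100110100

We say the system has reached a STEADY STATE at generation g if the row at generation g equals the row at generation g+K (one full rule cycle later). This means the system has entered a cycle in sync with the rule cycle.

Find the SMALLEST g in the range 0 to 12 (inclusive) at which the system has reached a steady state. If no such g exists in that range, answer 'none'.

Answer: none

Derivation:
Gen 0: 0100110100
Gen 1 (rule 165): 0100001101
Gen 2 (rule 195): 1001110100
Gen 3 (rule 165): 1000101101
Gen 4 (rule 195): 0011000100
Gen 5 (rule 165): 1000010101
Gen 6 (rule 195): 0011100000
Gen 7 (rule 165): 1001001111
Gen 8 (rule 195): 0010010111
Gen 9 (rule 165): 1010011010
Gen 10 (rule 195): 0000101000
Gen 11 (rule 165): 1110111011
Gen 12 (rule 195): 0110011001
Gen 13 (rule 165): 0000000001
Gen 14 (rule 195): 1111111110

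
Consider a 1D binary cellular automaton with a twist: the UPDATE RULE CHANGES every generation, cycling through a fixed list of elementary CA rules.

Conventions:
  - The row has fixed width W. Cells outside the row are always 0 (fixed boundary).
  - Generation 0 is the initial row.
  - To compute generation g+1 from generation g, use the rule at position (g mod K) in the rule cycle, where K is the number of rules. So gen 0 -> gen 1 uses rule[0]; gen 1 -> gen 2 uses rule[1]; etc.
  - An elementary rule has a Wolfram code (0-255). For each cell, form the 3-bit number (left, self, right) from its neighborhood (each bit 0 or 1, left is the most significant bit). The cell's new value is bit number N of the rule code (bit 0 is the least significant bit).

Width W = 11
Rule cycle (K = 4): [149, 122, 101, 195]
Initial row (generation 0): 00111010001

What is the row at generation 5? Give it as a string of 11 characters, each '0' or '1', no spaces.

Answer: 00010101111

Derivation:
Gen 0: 00111010001
Gen 1 (rule 149): 10010011101
Gen 2 (rule 122): 01101110110
Gen 3 (rule 101): 00110011010
Gen 4 (rule 195): 11010101000
Gen 5 (rule 149): 00010101111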